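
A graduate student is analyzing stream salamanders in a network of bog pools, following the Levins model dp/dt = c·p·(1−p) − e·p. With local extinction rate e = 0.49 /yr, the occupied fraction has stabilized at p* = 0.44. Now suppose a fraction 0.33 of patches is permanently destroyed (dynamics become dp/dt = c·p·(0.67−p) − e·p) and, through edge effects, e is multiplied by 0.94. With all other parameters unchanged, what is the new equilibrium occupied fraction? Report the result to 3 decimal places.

Balance c(1−p*) = e gives c = e/(1 − 0.44000) = 0.49/0.56000 = 0.87500.
New p* = 0.67 − e/c = 0.67 − 0.46060/0.87500 = 0.14360.

0.144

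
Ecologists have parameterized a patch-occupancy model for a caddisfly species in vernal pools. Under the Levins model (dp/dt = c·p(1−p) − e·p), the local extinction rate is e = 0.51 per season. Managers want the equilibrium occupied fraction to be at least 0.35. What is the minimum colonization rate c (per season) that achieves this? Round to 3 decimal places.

p* = 1 − e/c ≥ 0.35 requires e/c ≤ 0.6500, i.e. c ≥ e/0.6500.
c_min = 0.51/0.6500 = 0.7846.

0.785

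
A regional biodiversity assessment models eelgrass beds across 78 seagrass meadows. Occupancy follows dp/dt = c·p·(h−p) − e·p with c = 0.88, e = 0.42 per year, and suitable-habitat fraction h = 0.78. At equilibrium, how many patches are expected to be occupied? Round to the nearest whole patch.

p* = h − e/c = 0.78 − 0.4773 = 0.3027.
Expected occupied patches = N × p* = 78 × 0.3027 = 23.61 ≈ 24.

24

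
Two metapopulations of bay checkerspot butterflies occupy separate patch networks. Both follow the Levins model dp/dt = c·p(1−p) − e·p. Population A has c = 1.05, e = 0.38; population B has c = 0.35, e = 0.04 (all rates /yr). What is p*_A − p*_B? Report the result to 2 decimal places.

A: p*_A = 1 − 0.38/1.05 = 0.6381.
B: p*_B = 1 − 0.04/0.35 = 0.8857.
p*_A − p*_B = 0.6381 − 0.8857 = -0.2476.

-0.25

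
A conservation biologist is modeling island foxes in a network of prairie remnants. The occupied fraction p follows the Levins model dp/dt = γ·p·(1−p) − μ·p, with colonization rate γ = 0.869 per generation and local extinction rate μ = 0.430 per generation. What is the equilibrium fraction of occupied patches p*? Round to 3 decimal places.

Setting dp/dt = 0 and dividing through by p* gives γ·(1−p*) = μ.
So p* = 1 − μ/γ = 1 − 0.430/0.869 = 1 − 0.4948 = 0.5052.

0.505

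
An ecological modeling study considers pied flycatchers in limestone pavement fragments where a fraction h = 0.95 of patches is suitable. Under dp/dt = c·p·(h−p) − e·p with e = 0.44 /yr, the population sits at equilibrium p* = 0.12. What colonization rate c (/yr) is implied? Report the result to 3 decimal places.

0.530

At equilibrium c(h−p*) = e, so c = e/(h−p*).
c = 0.44/(0.95 − 0.12) = 0.44/0.8300 = 0.5301.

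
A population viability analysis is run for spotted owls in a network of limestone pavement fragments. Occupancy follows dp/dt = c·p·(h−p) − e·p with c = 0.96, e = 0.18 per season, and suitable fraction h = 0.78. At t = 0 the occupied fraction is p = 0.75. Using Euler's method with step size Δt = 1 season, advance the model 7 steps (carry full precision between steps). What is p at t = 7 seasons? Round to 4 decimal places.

Update rule: p ← p + [c·p·(h−p) − e·p]·Δt with Δt = 1.
p: 0.75000 → 0.63660  (Δp = -0.11340)
p: 0.63660 → 0.60965  (Δp = -0.02695)
p: 0.60965 → 0.59961  (Δp = -0.01004)
p: 0.59961 → 0.59552  (Δp = -0.00409)
p: 0.59552 → 0.59379  (Δp = -0.00173)
p: 0.59379 → 0.59306  (Δp = -0.00074)
p: 0.59306 → 0.59274  (Δp = -0.00032)

0.5927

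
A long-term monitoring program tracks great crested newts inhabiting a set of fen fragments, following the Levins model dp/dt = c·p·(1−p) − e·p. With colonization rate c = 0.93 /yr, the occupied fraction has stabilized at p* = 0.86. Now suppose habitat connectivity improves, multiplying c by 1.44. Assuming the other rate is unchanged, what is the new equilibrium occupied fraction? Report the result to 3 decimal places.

Balance c(1−p*) = e gives e = 0.93×(1 − 0.86000) = 0.13020.
New p* = 1 − e/c = 1 − 0.13020/1.33920 = 0.90278.

0.903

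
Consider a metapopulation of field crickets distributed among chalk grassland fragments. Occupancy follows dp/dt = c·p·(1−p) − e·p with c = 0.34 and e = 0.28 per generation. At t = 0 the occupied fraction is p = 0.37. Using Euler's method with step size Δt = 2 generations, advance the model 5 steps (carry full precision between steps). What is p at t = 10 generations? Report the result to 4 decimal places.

Update rule: p ← p + [c·p·(1−p) − e·p]·Δt with Δt = 2.
  1  |  dp/dt·Δt = -0.048692  |  p_1 = 0.321308
  2  |  dp/dt·Δt = -0.031645  |  p_2 = 0.289663
  3  |  dp/dt·Δt = -0.022295  |  p_3 = 0.267367
  4  |  dp/dt·Δt = -0.016526  |  p_4 = 0.250841
  5  |  dp/dt·Δt = -0.012686  |  p_5 = 0.238156

0.2382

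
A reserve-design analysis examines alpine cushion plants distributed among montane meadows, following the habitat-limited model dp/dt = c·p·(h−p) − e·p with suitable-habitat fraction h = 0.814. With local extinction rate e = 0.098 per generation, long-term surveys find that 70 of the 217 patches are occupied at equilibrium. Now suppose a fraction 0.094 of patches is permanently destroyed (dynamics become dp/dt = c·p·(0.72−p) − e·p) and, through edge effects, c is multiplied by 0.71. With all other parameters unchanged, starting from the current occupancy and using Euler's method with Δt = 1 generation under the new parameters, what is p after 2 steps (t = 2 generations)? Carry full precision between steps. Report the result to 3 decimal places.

0.297

Observed p* = 70/217 = 0.32258.
Balance c(h−p*) = e gives c = e/(0.814 − 0.32258) = 0.098/0.49142 = 0.19942.
Starting from p₀ = 0.32258; update p ← p + (dp/dt)·Δt with the new parameters.
t = 1: p = 0.32258 + (-0.01346) = 0.30912
t = 2: p = 0.30912 + (-0.01231) = 0.29681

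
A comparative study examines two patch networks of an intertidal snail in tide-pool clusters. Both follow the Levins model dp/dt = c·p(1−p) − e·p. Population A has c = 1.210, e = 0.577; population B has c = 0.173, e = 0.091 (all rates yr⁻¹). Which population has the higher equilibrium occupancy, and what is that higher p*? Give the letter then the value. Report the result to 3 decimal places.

A, 0.523

A: p*_A = 1 − 0.577/1.210 = 0.5231.
B: p*_B = 1 − 0.091/0.173 = 0.4740.
A is higher at 0.5231.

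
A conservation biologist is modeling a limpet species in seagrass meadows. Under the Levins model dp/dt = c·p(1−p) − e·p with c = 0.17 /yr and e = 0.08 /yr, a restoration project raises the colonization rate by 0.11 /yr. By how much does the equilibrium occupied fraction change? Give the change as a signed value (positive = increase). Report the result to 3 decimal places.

Before: p* = 1 − 0.08/0.17 = 0.5294.
After the change, c = 0.28, e = 0.08, so p* = 1 − 0.08/0.28 = 0.7143.
Δp* = 0.7143 − 0.5294 = +0.1849.

0.185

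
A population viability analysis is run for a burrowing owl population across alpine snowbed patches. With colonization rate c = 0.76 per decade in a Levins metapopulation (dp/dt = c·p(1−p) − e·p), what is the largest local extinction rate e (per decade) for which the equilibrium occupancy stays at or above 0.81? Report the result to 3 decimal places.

1 − e/c ≥ 0.81 ⇒ e ≤ c(1 − 0.81) = 0.76 × 0.1900.
e_max = 0.1444.

0.144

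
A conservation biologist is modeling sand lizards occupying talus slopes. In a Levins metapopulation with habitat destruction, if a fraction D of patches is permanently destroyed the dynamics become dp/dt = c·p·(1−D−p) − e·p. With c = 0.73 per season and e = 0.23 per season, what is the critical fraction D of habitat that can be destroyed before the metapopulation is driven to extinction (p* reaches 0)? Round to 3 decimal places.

0.685

The nontrivial equilibrium is p* = (1−D) − e/c; extinction occurs when this hits zero.
So D_crit = 1 − e/c = 1 − 0.23/0.73 = 1 − 0.3151 = 0.6849.
Note this equals the original equilibrium occupancy — the Levins extinction-debt result.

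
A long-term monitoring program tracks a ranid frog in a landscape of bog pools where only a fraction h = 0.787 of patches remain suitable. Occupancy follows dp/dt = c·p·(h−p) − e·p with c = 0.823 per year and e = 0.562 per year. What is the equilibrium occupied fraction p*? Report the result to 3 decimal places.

0.104

Setting dp/dt = 0 and dividing by p* gives c·(h−p*) = e.
So p* = h − e/c = 0.787 − 0.562/0.823 = 0.787 − 0.6829 = 0.1041.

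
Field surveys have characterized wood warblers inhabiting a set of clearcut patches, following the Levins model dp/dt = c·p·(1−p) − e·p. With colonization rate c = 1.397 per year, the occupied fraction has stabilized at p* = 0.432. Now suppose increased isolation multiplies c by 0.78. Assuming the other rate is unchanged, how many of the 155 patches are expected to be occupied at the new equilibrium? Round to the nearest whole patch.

Balance c(1−p*) = e gives e = 1.397×(1 − 0.43200) = 0.79350.
New p* = 1 − e/c = 1 − 0.79350/1.08966 = 0.27179.
Expected occupied = 155 × 0.27179 = 42.13 ≈ 42.

42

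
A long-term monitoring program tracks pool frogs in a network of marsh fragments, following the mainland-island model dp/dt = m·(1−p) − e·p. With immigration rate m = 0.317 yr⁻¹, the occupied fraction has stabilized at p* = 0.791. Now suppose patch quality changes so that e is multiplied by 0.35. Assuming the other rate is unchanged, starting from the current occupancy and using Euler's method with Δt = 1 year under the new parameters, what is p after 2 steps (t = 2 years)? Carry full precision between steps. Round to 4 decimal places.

0.8622

Balance m(1−p*) = e·p* gives e = m(1−p*)/p* = 0.317×0.20900/0.79100 = 0.08376.
Starting from p₀ = 0.79100; update p ← p + (dp/dt)·Δt with the new parameters.
step 1: Δp = +0.04306, p = 0.83406
step 2: Δp = +0.02815, p = 0.86222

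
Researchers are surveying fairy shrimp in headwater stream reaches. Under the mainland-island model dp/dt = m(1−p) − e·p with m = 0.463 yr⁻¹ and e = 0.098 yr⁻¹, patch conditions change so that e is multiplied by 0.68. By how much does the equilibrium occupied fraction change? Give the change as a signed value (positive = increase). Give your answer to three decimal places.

Before: p* = 0.463/(0.463+0.098) = 0.8253.
After: m = 0.463, e = 0.06664; p* = 0.463/0.5296 = 0.8742.
Δp* = 0.8742 − 0.8253 = +0.0489.

0.049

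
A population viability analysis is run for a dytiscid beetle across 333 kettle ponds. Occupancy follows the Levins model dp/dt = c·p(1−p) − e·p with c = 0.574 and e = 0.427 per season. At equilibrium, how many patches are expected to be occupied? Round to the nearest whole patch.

85

p* = 1 − e/c = 1 − 0.427/0.574 = 0.2561.
Expected occupied patches = N × p* = 333 × 0.2561 = 85.28 ≈ 85.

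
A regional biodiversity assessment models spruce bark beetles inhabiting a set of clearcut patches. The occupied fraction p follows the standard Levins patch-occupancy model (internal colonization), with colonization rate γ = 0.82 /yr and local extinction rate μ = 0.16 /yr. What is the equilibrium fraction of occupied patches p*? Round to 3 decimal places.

0.805

At equilibrium, colonization balances extinction: γ·p*·(1−p*) = μ·p*.
So p* = 1 − μ/γ = 1 − 0.16/0.82 = 1 − 0.1951 = 0.8049.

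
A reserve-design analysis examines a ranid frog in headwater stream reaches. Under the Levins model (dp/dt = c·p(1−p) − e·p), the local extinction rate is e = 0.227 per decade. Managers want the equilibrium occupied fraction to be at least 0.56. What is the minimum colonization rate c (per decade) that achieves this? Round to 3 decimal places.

0.516

p* = 1 − e/c ≥ 0.56 requires e/c ≤ 0.4400, i.e. c ≥ e/0.4400.
c_min = 0.227/0.4400 = 0.5159.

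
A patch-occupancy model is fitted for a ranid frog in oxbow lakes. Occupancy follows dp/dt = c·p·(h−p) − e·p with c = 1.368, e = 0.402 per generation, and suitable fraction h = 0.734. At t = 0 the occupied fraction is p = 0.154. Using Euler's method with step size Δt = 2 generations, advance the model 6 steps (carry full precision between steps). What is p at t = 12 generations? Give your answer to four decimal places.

Update rule: p ← p + [c·p·(h−p) − e·p]·Δt with Δt = 2.
t = 2: p = 0.15400 + (+0.12056) = 0.27456
t = 4: p = 0.27456 + (+0.12438) = 0.39895
t = 6: p = 0.39895 + (+0.04496) = 0.44391
t = 8: p = 0.44391 + (-0.00458) = 0.43933
t = 10: p = 0.43933 + (+0.00097) = 0.44030
t = 12: p = 0.44030 + (-0.00020) = 0.44011

0.4401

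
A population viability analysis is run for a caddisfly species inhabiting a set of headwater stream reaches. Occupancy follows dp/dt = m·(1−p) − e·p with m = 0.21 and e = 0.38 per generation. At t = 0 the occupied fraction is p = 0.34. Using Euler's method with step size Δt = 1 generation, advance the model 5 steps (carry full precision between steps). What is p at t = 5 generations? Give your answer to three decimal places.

Update rule: p ← p + [m·(1−p) − e·p]·Δt with Δt = 1.
  1  |  dp/dt·Δt = +0.009400  |  p_1 = 0.349400
  2  |  dp/dt·Δt = +0.003854  |  p_2 = 0.353254
  3  |  dp/dt·Δt = +0.001580  |  p_3 = 0.354834
  4  |  dp/dt·Δt = +0.000648  |  p_4 = 0.355482
  5  |  dp/dt·Δt = +0.000266  |  p_5 = 0.355748

0.356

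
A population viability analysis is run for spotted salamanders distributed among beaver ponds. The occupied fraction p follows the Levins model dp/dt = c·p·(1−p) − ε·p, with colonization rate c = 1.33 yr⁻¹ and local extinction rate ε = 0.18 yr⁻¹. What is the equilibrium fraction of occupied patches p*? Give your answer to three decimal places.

Setting dp/dt = 0 and dividing through by p* gives c·(1−p*) = ε.
So p* = 1 − ε/c = 1 − 0.18/1.33 = 1 − 0.1353 = 0.8647.

0.865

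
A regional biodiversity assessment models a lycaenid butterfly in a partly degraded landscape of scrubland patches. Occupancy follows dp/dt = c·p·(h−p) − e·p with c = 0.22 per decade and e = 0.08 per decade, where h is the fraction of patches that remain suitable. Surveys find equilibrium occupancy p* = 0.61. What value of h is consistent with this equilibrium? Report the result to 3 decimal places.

0.974

At equilibrium c(h−p*) = e, so h = p* + e/c.
h = 0.61 + 0.08/0.22 = 0.61 + 0.3636 = 0.9736.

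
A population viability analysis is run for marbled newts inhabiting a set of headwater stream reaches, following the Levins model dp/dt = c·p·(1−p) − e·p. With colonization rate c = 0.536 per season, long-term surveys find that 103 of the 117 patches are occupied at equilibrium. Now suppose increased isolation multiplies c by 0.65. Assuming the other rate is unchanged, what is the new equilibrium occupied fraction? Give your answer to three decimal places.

Observed p* = 103/117 = 0.88034.
Balance c(1−p*) = e gives e = 0.536×(1 − 0.88034) = 0.06414.
New p* = 1 − e/c = 1 − 0.06414/0.34840 = 0.81590.

0.816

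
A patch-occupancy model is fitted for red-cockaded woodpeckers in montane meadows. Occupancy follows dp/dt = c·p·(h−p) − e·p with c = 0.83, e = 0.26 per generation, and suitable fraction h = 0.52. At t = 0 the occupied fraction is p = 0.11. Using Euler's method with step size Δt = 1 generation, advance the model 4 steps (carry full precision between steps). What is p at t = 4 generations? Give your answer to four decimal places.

0.1439

Update rule: p ← p + [c·p·(h−p) − e·p]·Δt with Δt = 1.
p: 0.11000 → 0.11883  (Δp = +0.00883)
p: 0.11883 → 0.12750  (Δp = +0.00867)
p: 0.12750 → 0.13589  (Δp = +0.00839)
p: 0.13589 → 0.14388  (Δp = +0.00799)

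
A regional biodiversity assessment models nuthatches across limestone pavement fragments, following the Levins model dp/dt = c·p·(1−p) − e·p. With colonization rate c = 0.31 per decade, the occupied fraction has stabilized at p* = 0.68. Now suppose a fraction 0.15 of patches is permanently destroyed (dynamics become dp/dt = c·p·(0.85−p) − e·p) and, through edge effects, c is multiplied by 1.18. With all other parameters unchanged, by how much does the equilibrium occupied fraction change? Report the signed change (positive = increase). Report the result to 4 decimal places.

-0.1012

Balance c(1−p*) = e gives e = 0.31×(1 − 0.68000) = 0.09920.
New p* = 0.85 − e/c = 0.85 − 0.09920/0.36580 = 0.57881.
Δp* = 0.57881 − 0.68000 = -0.10119.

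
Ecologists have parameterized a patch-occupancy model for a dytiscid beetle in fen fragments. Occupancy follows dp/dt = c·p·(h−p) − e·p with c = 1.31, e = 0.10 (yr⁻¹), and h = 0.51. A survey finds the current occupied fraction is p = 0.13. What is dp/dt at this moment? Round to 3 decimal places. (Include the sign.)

Colonization term: c·p·(h−p) = 1.31×0.13×0.3800 = 0.06471.
Extinction term: e·p = 0.01300.
dp/dt = 0.06471 − 0.01300 = 0.05171.

0.052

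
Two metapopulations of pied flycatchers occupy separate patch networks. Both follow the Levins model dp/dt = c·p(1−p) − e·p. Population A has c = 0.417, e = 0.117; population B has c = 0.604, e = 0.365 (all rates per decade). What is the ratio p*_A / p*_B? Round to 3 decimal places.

A: p*_A = 1 − 0.117/0.417 = 0.7194.
B: p*_B = 1 − 0.365/0.604 = 0.3957.
p*_A / p*_B = 0.7194/0.3957 = 1.8181.

1.818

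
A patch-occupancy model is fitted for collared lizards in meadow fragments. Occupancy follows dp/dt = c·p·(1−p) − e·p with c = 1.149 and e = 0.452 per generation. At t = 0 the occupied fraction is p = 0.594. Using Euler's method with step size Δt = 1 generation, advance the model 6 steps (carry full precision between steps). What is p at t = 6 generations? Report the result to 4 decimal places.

Update rule: p ← p + [c·p·(1−p) − e·p]·Δt with Δt = 1.
p: 0.59400 → 0.60261  (Δp = +0.00861)
p: 0.60261 → 0.60538  (Δp = +0.00277)
p: 0.60538 → 0.60624  (Δp = +0.00086)
p: 0.60624 → 0.60650  (Δp = +0.00026)
p: 0.60650 → 0.60658  (Δp = +0.00008)
p: 0.60658 → 0.60660  (Δp = +0.00002)

0.6066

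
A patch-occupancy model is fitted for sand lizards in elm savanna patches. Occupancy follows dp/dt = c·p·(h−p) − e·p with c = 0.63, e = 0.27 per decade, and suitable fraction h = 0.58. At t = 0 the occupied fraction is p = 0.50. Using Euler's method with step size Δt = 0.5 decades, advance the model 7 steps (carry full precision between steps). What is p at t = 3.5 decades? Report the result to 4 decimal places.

0.2920

Update rule: p ← p + [c·p·(h−p) − e·p]·Δt with Δt = 0.5.
p: 0.50000 → 0.44510  (Δp = -0.05490)
p: 0.44510 → 0.40393  (Δp = -0.04117)
p: 0.40393 → 0.37180  (Δp = -0.03213)
p: 0.37180 → 0.34599  (Δp = -0.02581)
p: 0.34599 → 0.32479  (Δp = -0.02120)
p: 0.32479 → 0.30705  (Δp = -0.01774)
p: 0.30705 → 0.29200  (Δp = -0.01505)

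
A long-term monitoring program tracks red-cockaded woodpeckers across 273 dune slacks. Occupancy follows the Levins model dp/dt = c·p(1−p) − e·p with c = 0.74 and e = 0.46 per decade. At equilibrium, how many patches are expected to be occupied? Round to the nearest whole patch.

p* = 1 − e/c = 1 − 0.46/0.74 = 0.3784.
Expected occupied patches = N × p* = 273 × 0.3784 = 103.30 ≈ 103.

103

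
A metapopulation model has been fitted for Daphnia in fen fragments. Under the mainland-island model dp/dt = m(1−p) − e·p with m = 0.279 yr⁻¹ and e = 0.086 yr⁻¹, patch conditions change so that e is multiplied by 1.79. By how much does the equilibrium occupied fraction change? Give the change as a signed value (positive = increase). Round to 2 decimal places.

-0.12

Before: p* = 0.279/(0.279+0.086) = 0.7644.
After: m = 0.279, e = 0.15394; p* = 0.279/0.4329 = 0.6444.
Δp* = 0.6444 − 0.7644 = -0.1200.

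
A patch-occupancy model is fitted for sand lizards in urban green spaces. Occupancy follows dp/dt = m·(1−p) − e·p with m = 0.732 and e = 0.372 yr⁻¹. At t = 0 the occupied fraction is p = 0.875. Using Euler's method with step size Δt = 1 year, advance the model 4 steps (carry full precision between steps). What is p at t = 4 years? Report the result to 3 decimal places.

0.663

Update rule: p ← p + [m·(1−p) − e·p]·Δt with Δt = 1.
t = 1: p = 0.87500 + (-0.23400) = 0.64100
t = 2: p = 0.64100 + (+0.02434) = 0.66534
t = 3: p = 0.66534 + (-0.00253) = 0.66281
t = 4: p = 0.66281 + (+0.00026) = 0.66307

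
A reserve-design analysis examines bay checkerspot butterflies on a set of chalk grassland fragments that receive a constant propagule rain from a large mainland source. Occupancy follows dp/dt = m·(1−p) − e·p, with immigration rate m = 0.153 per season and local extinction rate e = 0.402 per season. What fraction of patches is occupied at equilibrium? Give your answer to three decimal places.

0.276

At equilibrium the propagule rain into empty patches balances local extinction: m(1−p*) = e·p*.
p* = m/(m+e) = 0.153/(0.153+0.402) = 0.153/0.5550 = 0.2757.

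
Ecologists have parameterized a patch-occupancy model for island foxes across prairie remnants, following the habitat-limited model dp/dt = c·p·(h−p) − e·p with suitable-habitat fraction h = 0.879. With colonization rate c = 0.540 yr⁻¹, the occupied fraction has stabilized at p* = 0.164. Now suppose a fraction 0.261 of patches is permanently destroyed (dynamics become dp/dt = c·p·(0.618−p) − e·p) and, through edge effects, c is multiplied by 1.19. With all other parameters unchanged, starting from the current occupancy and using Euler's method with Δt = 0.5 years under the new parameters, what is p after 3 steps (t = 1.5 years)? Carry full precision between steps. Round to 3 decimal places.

0.143

Balance c(h−p*) = e gives e = 0.540×(0.879 − 0.16400) = 0.38610.
Starting from p₀ = 0.16400; update p ← p + (dp/dt)·Δt with the new parameters.
p: 0.16400 → 0.15626  (Δp = -0.00774)
p: 0.15626 → 0.14928  (Δp = -0.00698)
p: 0.14928 → 0.14294  (Δp = -0.00634)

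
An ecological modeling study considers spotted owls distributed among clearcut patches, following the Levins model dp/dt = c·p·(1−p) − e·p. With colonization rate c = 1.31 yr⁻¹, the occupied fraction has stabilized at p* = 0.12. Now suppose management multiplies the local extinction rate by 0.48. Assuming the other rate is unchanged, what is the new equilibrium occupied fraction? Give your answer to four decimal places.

0.5776

Balance c(1−p*) = e gives e = 1.31×(1 − 0.12000) = 1.15280.
New p* = 1 − e/c = 1 − 0.55334/1.31000 = 0.57760.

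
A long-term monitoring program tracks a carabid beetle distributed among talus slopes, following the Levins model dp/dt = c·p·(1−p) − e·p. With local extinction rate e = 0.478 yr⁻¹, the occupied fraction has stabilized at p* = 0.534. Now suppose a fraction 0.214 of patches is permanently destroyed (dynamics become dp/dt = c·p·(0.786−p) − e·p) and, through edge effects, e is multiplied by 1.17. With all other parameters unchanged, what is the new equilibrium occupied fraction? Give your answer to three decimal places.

0.241

Balance c(1−p*) = e gives c = e/(1 − 0.53400) = 0.478/0.46600 = 1.02575.
New p* = 0.786 − e/c = 0.786 − 0.55926/1.02575 = 0.24078.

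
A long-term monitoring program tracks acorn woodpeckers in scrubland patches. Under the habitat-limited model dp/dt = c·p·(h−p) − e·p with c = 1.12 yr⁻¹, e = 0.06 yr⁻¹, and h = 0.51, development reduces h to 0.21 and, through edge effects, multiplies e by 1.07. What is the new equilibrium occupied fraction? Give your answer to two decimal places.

0.15

Before: p* = h − e/c = 0.51 − 0.06/1.12 = 0.51 − 0.0536 = 0.4564.
After: c = 1.12, e = 0.0642, h = 0.21; p* = 0.21 − 0.0642/1.12 = 0.1527.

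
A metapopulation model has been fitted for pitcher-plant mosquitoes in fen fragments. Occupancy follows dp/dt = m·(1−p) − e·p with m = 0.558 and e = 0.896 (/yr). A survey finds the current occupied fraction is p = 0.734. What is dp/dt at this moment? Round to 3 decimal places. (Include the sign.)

Colonization term: m·(1−p) = 0.558×0.2660 = 0.14843.
Extinction term: e·p = 0.65766.
dp/dt = 0.14843 − 0.65766 = -0.50924.

-0.509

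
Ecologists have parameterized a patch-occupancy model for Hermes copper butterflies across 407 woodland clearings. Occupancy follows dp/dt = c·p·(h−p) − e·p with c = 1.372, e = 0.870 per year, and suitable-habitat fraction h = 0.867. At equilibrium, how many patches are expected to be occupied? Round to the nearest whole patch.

p* = h − e/c = 0.867 − 0.6341 = 0.2329.
Expected occupied patches = N × p* = 407 × 0.2329 = 94.79 ≈ 95.

95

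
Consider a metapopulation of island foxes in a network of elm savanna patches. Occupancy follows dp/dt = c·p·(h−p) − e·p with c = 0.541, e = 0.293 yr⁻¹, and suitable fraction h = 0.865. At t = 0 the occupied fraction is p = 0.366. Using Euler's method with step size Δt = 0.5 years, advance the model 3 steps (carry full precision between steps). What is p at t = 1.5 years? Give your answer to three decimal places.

0.355

Update rule: p ← p + [c·p·(h−p) − e·p]·Δt with Δt = 0.5.
p: 0.36600 → 0.36178  (Δp = -0.00422)
p: 0.36178 → 0.35803  (Δp = -0.00376)
p: 0.35803 → 0.35468  (Δp = -0.00335)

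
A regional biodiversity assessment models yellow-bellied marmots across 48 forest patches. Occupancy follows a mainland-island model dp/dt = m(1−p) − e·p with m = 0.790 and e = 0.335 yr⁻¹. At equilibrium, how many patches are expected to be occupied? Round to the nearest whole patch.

p* = m/(m+e) = 0.790/1.1250 = 0.7022.
Expected occupied patches = N × p* = 48 × 0.7022 = 33.71 ≈ 34.

34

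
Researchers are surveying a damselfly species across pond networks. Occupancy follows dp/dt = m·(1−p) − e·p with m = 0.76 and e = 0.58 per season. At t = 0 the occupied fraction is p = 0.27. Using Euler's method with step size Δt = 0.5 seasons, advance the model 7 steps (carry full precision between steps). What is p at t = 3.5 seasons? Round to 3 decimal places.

Update rule: p ← p + [m·(1−p) − e·p]·Δt with Δt = 0.5.
step 1: Δp = +0.19910, p = 0.46910
step 2: Δp = +0.06570, p = 0.53480
step 3: Δp = +0.02168, p = 0.55648
step 4: Δp = +0.00716, p = 0.56364
step 5: Δp = +0.00236, p = 0.56600
step 6: Δp = +0.00078, p = 0.56678
step 7: Δp = +0.00026, p = 0.56704

0.567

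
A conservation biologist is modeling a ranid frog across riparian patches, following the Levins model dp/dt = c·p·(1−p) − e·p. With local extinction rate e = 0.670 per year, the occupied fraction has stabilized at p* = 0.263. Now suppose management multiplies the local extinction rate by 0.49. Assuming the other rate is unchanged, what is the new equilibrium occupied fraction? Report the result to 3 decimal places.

0.639

Balance c(1−p*) = e gives c = e/(1 − 0.26300) = 0.670/0.73700 = 0.90909.
New p* = 1 − e/c = 1 − 0.32830/0.90909 = 0.63887.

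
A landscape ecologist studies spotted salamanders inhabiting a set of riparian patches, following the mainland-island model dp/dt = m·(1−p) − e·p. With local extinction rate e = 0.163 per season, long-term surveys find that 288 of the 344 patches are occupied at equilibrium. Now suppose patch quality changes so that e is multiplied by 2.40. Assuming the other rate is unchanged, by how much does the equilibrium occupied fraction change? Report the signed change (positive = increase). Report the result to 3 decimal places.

-0.155

Observed p* = 288/344 = 0.83721.
Balance m(1−p*) = e·p* gives m = e·p*/(1−p*) = 0.163×0.83721/0.16279 = 0.83829.
New p* = m/(m+e) = 0.83829/(0.83829+0.39120) = 0.68182.
Δp* = 0.68182 − 0.83721 = -0.15539.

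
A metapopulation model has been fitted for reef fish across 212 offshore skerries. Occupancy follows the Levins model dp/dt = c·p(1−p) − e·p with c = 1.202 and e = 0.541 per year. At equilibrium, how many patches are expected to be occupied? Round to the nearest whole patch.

p* = 1 − e/c = 1 − 0.541/1.202 = 0.5499.
Expected occupied patches = N × p* = 212 × 0.5499 = 116.58 ≈ 117.

117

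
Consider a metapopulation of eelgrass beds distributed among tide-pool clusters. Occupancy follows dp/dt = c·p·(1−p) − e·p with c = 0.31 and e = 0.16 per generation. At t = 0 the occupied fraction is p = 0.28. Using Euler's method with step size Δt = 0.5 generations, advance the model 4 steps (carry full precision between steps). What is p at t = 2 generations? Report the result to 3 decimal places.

Update rule: p ← p + [c·p·(1−p) − e·p]·Δt with Δt = 0.5.
t = 0.5: p = 0.28000 + (+0.00885) = 0.28885
t = 1: p = 0.28885 + (+0.00873) = 0.29758
t = 1.5: p = 0.29758 + (+0.00859) = 0.30617
t = 2: p = 0.30617 + (+0.00843) = 0.31461

0.315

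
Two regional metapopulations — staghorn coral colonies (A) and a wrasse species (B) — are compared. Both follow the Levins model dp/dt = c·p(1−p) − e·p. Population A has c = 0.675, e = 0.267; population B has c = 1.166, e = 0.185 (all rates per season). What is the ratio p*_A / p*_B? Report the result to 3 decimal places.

A: p*_A = 1 − 0.267/0.675 = 0.6044.
B: p*_B = 1 − 0.185/1.166 = 0.8413.
p*_A / p*_B = 0.6044/0.8413 = 0.7184.

0.718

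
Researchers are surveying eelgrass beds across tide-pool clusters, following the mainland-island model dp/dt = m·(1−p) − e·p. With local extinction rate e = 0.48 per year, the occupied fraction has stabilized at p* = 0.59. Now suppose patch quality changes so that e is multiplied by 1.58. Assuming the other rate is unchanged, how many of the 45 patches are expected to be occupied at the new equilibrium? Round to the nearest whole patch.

Balance m(1−p*) = e·p* gives m = e·p*/(1−p*) = 0.48×0.59000/0.41000 = 0.69073.
New p* = m/(m+e) = 0.69073/(0.69073+0.75840) = 0.47665.
Expected occupied = 45 × 0.47665 = 21.45 ≈ 21.

21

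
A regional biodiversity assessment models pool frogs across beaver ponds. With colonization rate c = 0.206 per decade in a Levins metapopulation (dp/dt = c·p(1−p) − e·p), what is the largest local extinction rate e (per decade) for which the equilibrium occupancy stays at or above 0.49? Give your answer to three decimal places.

1 − e/c ≥ 0.49 ⇒ e ≤ c(1 − 0.49) = 0.206 × 0.5100.
e_max = 0.1051.

0.105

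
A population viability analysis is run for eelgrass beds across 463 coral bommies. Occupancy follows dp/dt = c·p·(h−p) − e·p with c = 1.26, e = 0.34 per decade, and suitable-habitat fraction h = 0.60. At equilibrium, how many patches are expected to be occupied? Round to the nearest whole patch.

p* = h − e/c = 0.60 − 0.2698 = 0.3302.
Expected occupied patches = N × p* = 463 × 0.3302 = 152.86 ≈ 153.

153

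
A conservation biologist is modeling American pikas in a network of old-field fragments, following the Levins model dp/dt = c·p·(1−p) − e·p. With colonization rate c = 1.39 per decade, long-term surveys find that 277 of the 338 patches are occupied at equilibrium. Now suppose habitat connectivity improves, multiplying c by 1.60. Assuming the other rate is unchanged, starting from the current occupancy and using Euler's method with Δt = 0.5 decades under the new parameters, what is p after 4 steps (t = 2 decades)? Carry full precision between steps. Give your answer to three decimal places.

Observed p* = 277/338 = 0.81953.
Balance c(1−p*) = e gives e = 1.39×(1 − 0.81953) = 0.25086.
Starting from p₀ = 0.81953; update p ← p + (dp/dt)·Δt with the new parameters.
  1  |  dp/dt·Δt = +0.061675  |  p_1 = 0.881202
  2  |  dp/dt·Δt = +0.005881  |  p_2 = 0.887083
  3  |  dp/dt·Δt = +0.000119  |  p_3 = 0.887203
  4  |  dp/dt·Δt = +0.000002  |  p_4 = 0.887204

0.887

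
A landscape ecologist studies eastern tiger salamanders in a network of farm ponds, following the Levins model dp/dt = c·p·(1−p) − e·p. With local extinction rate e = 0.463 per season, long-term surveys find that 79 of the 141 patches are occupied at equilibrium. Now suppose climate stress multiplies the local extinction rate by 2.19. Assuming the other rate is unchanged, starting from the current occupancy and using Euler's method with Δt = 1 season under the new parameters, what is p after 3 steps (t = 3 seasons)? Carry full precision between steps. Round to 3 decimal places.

Observed p* = 79/141 = 0.56028.
Balance c(1−p*) = e gives c = e/(1 − 0.56028) = 0.463/0.43972 = 1.05295.
Starting from p₀ = 0.56028; update p ← p + (dp/dt)·Δt with the new parameters.
step 1: Δp = -0.30870, p = 0.25158
step 2: Δp = -0.05684, p = 0.19475
step 3: Δp = -0.03234, p = 0.16240

0.162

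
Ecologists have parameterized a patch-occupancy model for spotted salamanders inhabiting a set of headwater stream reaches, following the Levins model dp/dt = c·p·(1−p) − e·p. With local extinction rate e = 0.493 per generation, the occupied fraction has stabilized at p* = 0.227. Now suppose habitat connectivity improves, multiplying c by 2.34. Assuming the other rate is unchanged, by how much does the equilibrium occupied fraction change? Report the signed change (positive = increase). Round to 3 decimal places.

0.443

Balance c(1−p*) = e gives c = e/(1 − 0.22700) = 0.493/0.77300 = 0.63777.
New p* = 1 − e/c = 1 − 0.49300/1.49238 = 0.66966.
Δp* = 0.66966 − 0.22700 = +0.44266.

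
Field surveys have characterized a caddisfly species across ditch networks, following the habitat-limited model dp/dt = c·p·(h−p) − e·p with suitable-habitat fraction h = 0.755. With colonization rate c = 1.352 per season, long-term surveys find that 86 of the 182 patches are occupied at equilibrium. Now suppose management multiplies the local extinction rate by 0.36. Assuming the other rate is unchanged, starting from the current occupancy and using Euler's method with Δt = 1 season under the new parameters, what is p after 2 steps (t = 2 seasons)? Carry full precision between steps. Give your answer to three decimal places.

0.640

Observed p* = 86/182 = 0.47253.
Balance c(h−p*) = e gives e = 1.352×(0.755 − 0.47253) = 0.38190.
Starting from p₀ = 0.47253; update p ← p + (dp/dt)·Δt with the new parameters.
p: 0.47253 → 0.58802  (Δp = +0.11549)
p: 0.58802 → 0.63993  (Δp = +0.05190)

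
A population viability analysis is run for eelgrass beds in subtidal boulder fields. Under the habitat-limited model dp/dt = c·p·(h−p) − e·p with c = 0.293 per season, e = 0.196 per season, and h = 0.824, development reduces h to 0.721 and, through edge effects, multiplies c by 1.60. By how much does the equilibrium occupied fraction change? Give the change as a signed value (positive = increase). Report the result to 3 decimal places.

Before: p* = h − e/c = 0.824 − 0.196/0.293 = 0.824 − 0.6689 = 0.1551.
After: c = 0.4688, e = 0.196, h = 0.721; p* = 0.721 − 0.196/0.4688 = 0.3029.
Δp* = 0.3029 − 0.1551 = +0.1479.

0.148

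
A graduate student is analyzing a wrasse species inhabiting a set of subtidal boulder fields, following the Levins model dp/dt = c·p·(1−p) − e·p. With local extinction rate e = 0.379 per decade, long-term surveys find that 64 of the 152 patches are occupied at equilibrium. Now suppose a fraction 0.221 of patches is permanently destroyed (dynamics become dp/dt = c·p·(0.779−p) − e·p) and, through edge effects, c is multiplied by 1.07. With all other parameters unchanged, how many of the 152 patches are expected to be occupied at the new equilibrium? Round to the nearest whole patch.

36

Observed p* = 64/152 = 0.42105.
Balance c(1−p*) = e gives c = e/(1 − 0.42105) = 0.379/0.57895 = 0.65463.
New p* = 0.779 − e/c = 0.779 − 0.37900/0.70045 = 0.23792.
Expected occupied = 152 × 0.23792 = 36.16 ≈ 36.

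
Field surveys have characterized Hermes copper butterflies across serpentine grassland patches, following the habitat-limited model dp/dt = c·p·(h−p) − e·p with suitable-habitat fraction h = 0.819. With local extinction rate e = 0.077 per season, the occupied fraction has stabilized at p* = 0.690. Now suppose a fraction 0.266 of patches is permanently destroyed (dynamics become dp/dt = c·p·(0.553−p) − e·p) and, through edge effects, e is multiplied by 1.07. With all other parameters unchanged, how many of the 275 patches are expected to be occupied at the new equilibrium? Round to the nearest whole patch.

114

Balance c(h−p*) = e gives c = e/(0.819 − 0.69000) = 0.077/0.12900 = 0.59690.
New p* = 0.553 − e/c = 0.553 − 0.08239/0.59690 = 0.41497.
Expected occupied = 275 × 0.41497 = 114.12 ≈ 114.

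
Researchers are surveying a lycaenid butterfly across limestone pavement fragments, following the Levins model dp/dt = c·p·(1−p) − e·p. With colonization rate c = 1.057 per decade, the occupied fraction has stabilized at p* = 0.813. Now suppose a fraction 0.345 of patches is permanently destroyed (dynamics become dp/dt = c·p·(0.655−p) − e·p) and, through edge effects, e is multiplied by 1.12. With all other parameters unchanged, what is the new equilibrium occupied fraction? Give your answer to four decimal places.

Balance c(1−p*) = e gives e = 1.057×(1 − 0.81300) = 0.19766.
New p* = 0.655 − e/c = 0.655 − 0.22138/1.05700 = 0.44556.

0.4456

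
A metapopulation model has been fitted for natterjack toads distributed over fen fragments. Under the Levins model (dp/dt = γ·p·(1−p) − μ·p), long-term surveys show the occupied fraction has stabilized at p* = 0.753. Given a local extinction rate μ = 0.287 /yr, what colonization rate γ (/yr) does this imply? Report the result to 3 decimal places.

1.162

At equilibrium γ(1−p*) = μ, so γ = μ/(1−p*).
γ = 0.287/(1 − 0.753) = 0.287/0.2470 = 1.1619.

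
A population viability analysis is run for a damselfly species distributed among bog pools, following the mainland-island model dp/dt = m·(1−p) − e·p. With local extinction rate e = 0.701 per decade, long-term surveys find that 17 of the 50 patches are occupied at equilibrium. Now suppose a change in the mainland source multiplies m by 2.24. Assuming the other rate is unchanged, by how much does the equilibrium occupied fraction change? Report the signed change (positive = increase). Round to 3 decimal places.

Observed p* = 17/50 = 0.34000.
Balance m(1−p*) = e·p* gives m = e·p*/(1−p*) = 0.701×0.34000/0.66000 = 0.36112.
New p* = m/(m+e) = 0.80891/(0.80891+0.70100) = 0.53573.
Δp* = 0.53573 − 0.34000 = +0.19573.

0.196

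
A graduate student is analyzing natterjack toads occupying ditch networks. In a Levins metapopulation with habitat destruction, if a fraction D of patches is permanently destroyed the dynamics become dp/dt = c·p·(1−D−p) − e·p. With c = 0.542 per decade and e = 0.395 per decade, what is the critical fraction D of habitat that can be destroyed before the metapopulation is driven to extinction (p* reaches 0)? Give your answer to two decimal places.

The nontrivial equilibrium is p* = (1−D) − e/c; extinction occurs when this hits zero.
So D_crit = 1 − e/c = 1 − 0.395/0.542 = 1 − 0.7288 = 0.2712.
Note this equals the original equilibrium occupancy — the Levins extinction-debt result.

0.27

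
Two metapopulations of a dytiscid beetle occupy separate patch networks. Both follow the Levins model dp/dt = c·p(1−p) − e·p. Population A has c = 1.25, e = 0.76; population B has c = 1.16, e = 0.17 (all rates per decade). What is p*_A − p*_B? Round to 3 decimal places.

A: p*_A = 1 − 0.76/1.25 = 0.3920.
B: p*_B = 1 − 0.17/1.16 = 0.8534.
p*_A − p*_B = 0.3920 − 0.8534 = -0.4614.

-0.461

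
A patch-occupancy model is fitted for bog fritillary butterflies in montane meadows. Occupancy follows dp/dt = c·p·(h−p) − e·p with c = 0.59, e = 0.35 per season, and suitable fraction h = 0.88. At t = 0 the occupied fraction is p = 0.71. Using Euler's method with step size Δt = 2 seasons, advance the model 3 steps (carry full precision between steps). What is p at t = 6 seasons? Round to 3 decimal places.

0.311

Update rule: p ← p + [c·p·(h−p) − e·p]·Δt with Δt = 2.
step 1: Δp = -0.35457, p = 0.35543
step 2: Δp = -0.02879, p = 0.32664
step 3: Δp = -0.01536, p = 0.31127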